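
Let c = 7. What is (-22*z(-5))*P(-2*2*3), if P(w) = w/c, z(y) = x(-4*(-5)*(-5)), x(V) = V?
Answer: -26400/7 ≈ -3771.4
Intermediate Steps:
z(y) = -100 (z(y) = -4*(-5)*(-5) = 20*(-5) = -100)
P(w) = w/7
(-22*z(-5))*P(-2*2*3) = (-22*(-100))*((-2*2*3)/7) = 2200*((-4*3)/7) = 2200*((⅐)*(-12)) = 2200*(-12/7) = -26400/7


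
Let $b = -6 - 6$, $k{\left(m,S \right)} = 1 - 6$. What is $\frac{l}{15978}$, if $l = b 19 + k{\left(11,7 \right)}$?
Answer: $- \frac{233}{15978} \approx -0.014583$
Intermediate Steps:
$k{\left(m,S \right)} = -5$ ($k{\left(m,S \right)} = 1 - 6 = -5$)
$b = -12$ ($b = -6 - 6 = -12$)
$l = -233$ ($l = \left(-12\right) 19 - 5 = -228 - 5 = -233$)
$\frac{l}{15978} = - \frac{233}{15978}$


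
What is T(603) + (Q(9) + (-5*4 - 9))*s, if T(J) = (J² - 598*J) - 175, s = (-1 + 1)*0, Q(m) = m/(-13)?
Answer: 2840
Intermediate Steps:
Q(m) = -m/13 (Q(m) = m*(-1/13) = -m/13)
s = 0 (s = 0*0 = 0)
T(J) = -175 + J² - 598*J
T(603) + (Q(9) + (-5*4 - 9))*s = (-175 + 603² - 598*603) + (-1/13*9 + (-5*4 - 9))*0 = (-175 + 363609 - 360594) + (-9/13 + (-20 - 9))*0 = 2840 + (-9/13 - 29)*0 = 2840 - 386/13*0 = 2840 + 0 = 2840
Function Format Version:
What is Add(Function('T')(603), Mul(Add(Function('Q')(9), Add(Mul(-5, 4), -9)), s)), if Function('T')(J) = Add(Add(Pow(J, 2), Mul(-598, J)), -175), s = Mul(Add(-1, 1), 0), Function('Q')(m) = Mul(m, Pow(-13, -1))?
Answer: 2840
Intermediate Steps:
Function('Q')(m) = Mul(Rational(-1, 13), m) (Function('Q')(m) = Mul(m, Rational(-1, 13)) = Mul(Rational(-1, 13), m))
s = 0 (s = Mul(0, 0) = 0)
Function('T')(J) = Add(-175, Pow(J, 2), Mul(-598, J))
Add(Function('T')(603), Mul(Add(Function('Q')(9), Add(Mul(-5, 4), -9)), s)) = Add(Add(-175, Pow(603, 2), Mul(-598, 603)), Mul(Add(Mul(Rational(-1, 13), 9), Add(Mul(-5, 4), -9)), 0)) = Add(Add(-175, 363609, -360594), Mul(Add(Rational(-9, 13), Add(-20, -9)), 0)) = Add(2840, Mul(Add(Rational(-9, 13), -29), 0)) = Add(2840, Mul(Rational(-386, 13), 0)) = Add(2840, 0) = 2840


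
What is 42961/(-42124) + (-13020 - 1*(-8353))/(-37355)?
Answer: -1408215447/1573542020 ≈ -0.89493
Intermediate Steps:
42961/(-42124) + (-13020 - 1*(-8353))/(-37355) = 42961*(-1/42124) + (-13020 + 8353)*(-1/37355) = -42961/42124 - 4667*(-1/37355) = -42961/42124 + 4667/37355 = -1408215447/1573542020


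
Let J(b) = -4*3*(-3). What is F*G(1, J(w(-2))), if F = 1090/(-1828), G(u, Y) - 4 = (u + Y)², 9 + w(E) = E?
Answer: -748285/914 ≈ -818.69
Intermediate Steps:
w(E) = -9 + E
J(b) = 36 (J(b) = -4*3*(-3) = -12*(-3) = 36)
G(u, Y) = 4 + (Y + u)² (G(u, Y) = 4 + (u + Y)² = 4 + (Y + u)²)
F = -545/914 (F = 1090*(-1/1828) = -545/914 ≈ -0.59628)
F*G(1, J(w(-2))) = -545*(4 + (36 + 1)²)/914 = -545*(4 + 37²)/914 = -545*(4 + 1369)/914 = -545/914*1373 = -748285/914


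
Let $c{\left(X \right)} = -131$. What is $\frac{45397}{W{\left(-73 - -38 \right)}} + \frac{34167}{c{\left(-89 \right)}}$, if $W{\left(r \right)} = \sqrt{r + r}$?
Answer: $- \frac{34167}{131} - \frac{45397 i \sqrt{70}}{70} \approx -260.82 - 5426.0 i$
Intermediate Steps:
$W{\left(r \right)} = \sqrt{2} \sqrt{r}$ ($W{\left(r \right)} = \sqrt{2 r} = \sqrt{2} \sqrt{r}$)
$\frac{45397}{W{\left(-73 - -38 \right)}} + \frac{34167}{c{\left(-89 \right)}} = \frac{45397}{\sqrt{2} \sqrt{-73 - -38}} + \frac{34167}{-131} = \frac{45397}{\sqrt{2} \sqrt{-73 + 38}} + 34167 \left(- \frac{1}{131}\right) = \frac{45397}{\sqrt{2} \sqrt{-35}} - \frac{34167}{131} = \frac{45397}{\sqrt{2} i \sqrt{35}} - \frac{34167}{131} = \frac{45397}{i \sqrt{70}} - \frac{34167}{131} = 45397 \left(- \frac{i \sqrt{70}}{70}\right) - \frac{34167}{131} = - \frac{45397 i \sqrt{70}}{70} - \frac{34167}{131} = - \frac{34167}{131} - \frac{45397 i \sqrt{70}}{70}$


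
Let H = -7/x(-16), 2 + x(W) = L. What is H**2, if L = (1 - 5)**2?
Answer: 1/4 ≈ 0.25000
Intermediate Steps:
L = 16 (L = (-4)**2 = 16)
x(W) = 14 (x(W) = -2 + 16 = 14)
H = -1/2 (H = -7/14 = -7*1/14 = -1/2 ≈ -0.50000)
H**2 = (-1/2)**2 = 1/4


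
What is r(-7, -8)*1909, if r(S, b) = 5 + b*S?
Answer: 116449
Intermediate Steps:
r(S, b) = 5 + S*b
r(-7, -8)*1909 = (5 - 7*(-8))*1909 = (5 + 56)*1909 = 61*1909 = 116449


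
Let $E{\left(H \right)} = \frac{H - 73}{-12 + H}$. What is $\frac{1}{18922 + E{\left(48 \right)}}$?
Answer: $\frac{36}{681167} \approx 5.285 \cdot 10^{-5}$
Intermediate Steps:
$E{\left(H \right)} = \frac{-73 + H}{-12 + H}$
$\frac{1}{18922 + E{\left(48 \right)}} = \frac{1}{18922 + \frac{-73 + 48}{-12 + 48}} = \frac{1}{18922 + \frac{1}{36} \left(-25\right)} = \frac{1}{18922 - \frac{25}{36}} = \frac{1}{\frac{681167}{36}} = \frac{36}{681167}$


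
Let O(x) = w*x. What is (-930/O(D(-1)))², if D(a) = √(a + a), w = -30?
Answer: -961/2 ≈ -480.50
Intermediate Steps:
D(a) = √2*√a (D(a) = √(2*a) = √2*√a)
O(x) = -30*x
(-930/O(D(-1)))² = (-930*I*√2/60)² = (-31*I*√2/2)² = -961/2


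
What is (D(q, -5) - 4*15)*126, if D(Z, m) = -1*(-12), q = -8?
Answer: -6048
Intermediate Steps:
D(Z, m) = 12
(D(q, -5) - 4*15)*126 = (12 - 4*15)*126 = (12 - 60)*126 = -48*126 = -6048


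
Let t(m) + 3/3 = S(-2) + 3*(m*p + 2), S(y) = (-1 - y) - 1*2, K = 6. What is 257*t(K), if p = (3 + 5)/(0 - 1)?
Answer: -35980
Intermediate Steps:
p = -8 (p = 8/(-1) = 8*(-1) = -8)
S(y) = -3 - y (S(y) = (-1 - y) - 2 = -3 - y)
t(m) = 4 - 24*m (t(m) = -1 + ((-3 - 1*(-2)) + 3*(m*(-8) + 2)) = -1 + ((-3 + 2) + 3*(-8*m + 2)) = -1 + (-1 + 3*(2 - 8*m)) = -1 + (-1 + (6 - 24*m)) = -1 + (5 - 24*m) = 4 - 24*m)
257*t(K) = 257*(4 - 24*6) = 257*(4 - 144) = 257*(-140) = -35980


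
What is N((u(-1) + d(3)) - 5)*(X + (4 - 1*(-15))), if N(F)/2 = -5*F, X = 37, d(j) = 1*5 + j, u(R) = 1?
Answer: -2240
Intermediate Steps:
d(j) = 5 + j
N(F) = -10*F (N(F) = 2*(-5*F) = -10*F)
N((u(-1) + d(3)) - 5)*(X + (4 - 1*(-15))) = (-10*((1 + (5 + 3)) - 5))*(37 + (4 - 1*(-15))) = (-10*((1 + 8) - 5))*(37 + (4 + 15)) = (-10*(9 - 5))*(37 + 19) = -10*4*56 = -40*56 = -2240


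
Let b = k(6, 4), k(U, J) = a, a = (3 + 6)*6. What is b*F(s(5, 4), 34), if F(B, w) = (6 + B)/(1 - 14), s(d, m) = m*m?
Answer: -1188/13 ≈ -91.385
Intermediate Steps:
a = 54 (a = 9*6 = 54)
s(d, m) = m**2
F(B, w) = -6/13 - B/13 (F(B, w) = (6 + B)/(-13) = (6 + B)*(-1/13) = -6/13 - B/13)
k(U, J) = 54
b = 54
b*F(s(5, 4), 34) = 54*(-6/13 - 1/13*4**2) = 54*(-6/13 - 1/13*16) = 54*(-6/13 - 16/13) = 54*(-22/13) = -1188/13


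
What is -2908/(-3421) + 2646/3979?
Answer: 20622898/13612159 ≈ 1.5150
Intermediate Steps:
-2908/(-3421) + 2646/3979 = -2908*(-1/3421) + 2646*(1/3979) = 2908/3421 + 2646/3979 = 20622898/13612159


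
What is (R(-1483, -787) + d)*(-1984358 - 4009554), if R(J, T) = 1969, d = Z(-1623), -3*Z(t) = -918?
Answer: -13636149800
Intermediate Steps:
Z(t) = 306 (Z(t) = -⅓*(-918) = 306)
d = 306
(R(-1483, -787) + d)*(-1984358 - 4009554) = (1969 + 306)*(-1984358 - 4009554) = 2275*(-5993912) = -13636149800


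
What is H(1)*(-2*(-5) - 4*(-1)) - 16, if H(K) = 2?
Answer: 12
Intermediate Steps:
H(1)*(-2*(-5) - 4*(-1)) - 16 = 2*(-2*(-5) - 4*(-1)) - 16 = 2*(10 + 4) - 16 = 2*14 - 16 = 28 - 16 = 12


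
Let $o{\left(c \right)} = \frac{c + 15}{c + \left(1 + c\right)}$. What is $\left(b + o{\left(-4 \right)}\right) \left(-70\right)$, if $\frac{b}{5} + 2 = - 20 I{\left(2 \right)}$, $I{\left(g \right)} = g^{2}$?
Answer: $28810$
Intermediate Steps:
$o{\left(c \right)} = \frac{15 + c}{1 + 2 c}$
$b = -410$ ($b = -10 + 5 \left(- 20 \cdot 2^{2}\right) = -10 + 5 \left(\left(-20\right) 4\right) = -10 + 5 \left(-80\right) = -10 - 400 = -410$)
$\left(b + o{\left(-4 \right)}\right) \left(-70\right) = \left(-410 + \frac{15 - 4}{1 + 2 \left(-4\right)}\right) \left(-70\right) = \left(-410 + \frac{1}{1 - 8} \cdot 11\right) \left(-70\right) = \left(-410 + \frac{1}{-7} \cdot 11\right) \left(-70\right) = \left(-410 - \frac{11}{7}\right) \left(-70\right) = \left(- \frac{2881}{7}\right) \left(-70\right) = 28810$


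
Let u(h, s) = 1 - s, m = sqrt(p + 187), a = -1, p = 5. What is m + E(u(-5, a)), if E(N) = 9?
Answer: 9 + 8*sqrt(3) ≈ 22.856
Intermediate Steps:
m = 8*sqrt(3) (m = sqrt(5 + 187) = sqrt(192) = 8*sqrt(3) ≈ 13.856)
m + E(u(-5, a)) = 8*sqrt(3) + 9 = 9 + 8*sqrt(3)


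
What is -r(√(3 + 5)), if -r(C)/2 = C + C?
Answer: 8*√2 ≈ 11.314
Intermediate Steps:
r(C) = -4*C (r(C) = -2*(C + C) = -4*C)
-r(√(3 + 5)) = -(-4)*√(3 + 5) = -(-4)*√8 = -(-4)*2*√2 = -(-8)*√2 = 8*√2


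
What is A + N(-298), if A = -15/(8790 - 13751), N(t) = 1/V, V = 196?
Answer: 7901/972356 ≈ 0.0081256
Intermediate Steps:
N(t) = 1/196
A = 15/4961 (A = -15/(-4961) = -15*(-1/4961) = 15/4961 ≈ 0.0030236)
A + N(-298) = 15/4961 + 1/196 = 7901/972356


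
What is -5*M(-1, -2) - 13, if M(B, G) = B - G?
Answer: -18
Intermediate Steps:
-5*M(-1, -2) - 13 = -5*(-1 - 1*(-2)) - 13 = -5*(-1 + 2) - 13 = -5*1 - 13 = -5 - 13 = -18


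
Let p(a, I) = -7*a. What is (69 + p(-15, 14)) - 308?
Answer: -134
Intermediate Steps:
(69 + p(-15, 14)) - 308 = (69 - 7*(-15)) - 308 = (69 + 105) - 308 = 174 - 308 = -134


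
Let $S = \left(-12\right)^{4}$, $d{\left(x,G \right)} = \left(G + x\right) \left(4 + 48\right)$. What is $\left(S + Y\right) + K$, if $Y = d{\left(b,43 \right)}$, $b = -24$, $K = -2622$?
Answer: $19102$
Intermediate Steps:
$d{\left(x,G \right)} = 52 G + 52 x$ ($d{\left(x,G \right)} = \left(G + x\right) 52 = 52 G + 52 x$)
$S = 20736$
$Y = 988$ ($Y = 52 \cdot 43 + 52 \left(-24\right) = 2236 - 1248 = 988$)
$\left(S + Y\right) + K = \left(20736 + 988\right) - 2622 = 21724 - 2622 = 19102$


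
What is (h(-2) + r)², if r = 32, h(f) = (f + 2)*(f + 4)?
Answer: 1024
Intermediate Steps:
h(f) = (2 + f)*(4 + f)
(h(-2) + r)² = ((8 + (-2)² + 6*(-2)) + 32)² = ((8 + 4 - 12) + 32)² = (0 + 32)² = 32² = 1024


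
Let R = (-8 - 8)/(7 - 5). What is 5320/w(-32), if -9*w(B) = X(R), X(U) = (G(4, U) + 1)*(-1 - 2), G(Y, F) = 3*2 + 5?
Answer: 1330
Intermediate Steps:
G(Y, F) = 11 (G(Y, F) = 6 + 5 = 11)
R = -8 (R = -16/2 = -16*1/2 = -8)
X(U) = -36 (X(U) = (11 + 1)*(-1 - 2) = 12*(-3) = -36)
w(B) = 4 (w(B) = -1/9*(-36) = 4)
5320/w(-32) = 5320/4 = 5320*(1/4) = 1330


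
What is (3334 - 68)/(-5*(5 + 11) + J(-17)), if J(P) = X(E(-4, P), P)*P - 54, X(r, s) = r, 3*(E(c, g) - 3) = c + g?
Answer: -1633/33 ≈ -49.485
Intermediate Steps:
E(c, g) = 3 + c/3 + g/3 (E(c, g) = 3 + (c + g)/3 = 3 + (c/3 + g/3) = 3 + c/3 + g/3)
J(P) = -54 + P*(5/3 + P/3) (J(P) = (3 + (⅓)*(-4) + P/3)*P - 54 = (3 - 4/3 + P/3)*P - 54 = (5/3 + P/3)*P - 54 = P*(5/3 + P/3) - 54 = -54 + P*(5/3 + P/3))
(3334 - 68)/(-5*(5 + 11) + J(-17)) = (3334 - 68)/(-5*(5 + 11) + (-54 + (⅓)*(-17)*(5 - 17))) = 3266/(-5*16 + (-54 + (⅓)*(-17)*(-12))) = 3266/(-80 + (-54 + 68)) = 3266/(-80 + 14) = 3266/(-66) = 3266*(-1/66) = -1633/33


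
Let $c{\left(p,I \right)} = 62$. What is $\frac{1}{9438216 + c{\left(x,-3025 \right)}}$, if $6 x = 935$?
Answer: $\frac{1}{9438278} \approx 1.0595 \cdot 10^{-7}$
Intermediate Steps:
$x = \frac{935}{6}$ ($x = \frac{1}{6} \cdot 935 = \frac{935}{6} \approx 155.83$)
$\frac{1}{9438216 + c{\left(x,-3025 \right)}} = \frac{1}{9438216 + 62} = \frac{1}{9438278}$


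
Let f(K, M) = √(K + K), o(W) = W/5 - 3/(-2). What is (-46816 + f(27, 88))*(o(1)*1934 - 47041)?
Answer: 10241749056/5 - 656298*√6/5 ≈ 2.0480e+9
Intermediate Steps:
o(W) = 3/2 + W/5 (o(W) = W*(⅕) - 3*(-½) = W/5 + 3/2 = 3/2 + W/5)
f(K, M) = √2*√K (f(K, M) = √(2*K) = √2*√K)
(-46816 + f(27, 88))*(o(1)*1934 - 47041) = (-46816 + √2*√27)*((3/2 + (⅕)*1)*1934 - 47041) = (-46816 + √2*(3*√3))*((3/2 + ⅕)*1934 - 47041) = (-46816 + 3*√6)*((17/10)*1934 - 47041) = (-46816 + 3*√6)*(16439/5 - 47041) = (-46816 + 3*√6)*(-218766/5) = 10241749056/5 - 656298*√6/5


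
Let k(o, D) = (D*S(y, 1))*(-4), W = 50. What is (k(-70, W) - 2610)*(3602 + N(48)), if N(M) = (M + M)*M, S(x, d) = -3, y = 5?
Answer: -16502100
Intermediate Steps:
N(M) = 2*M² (N(M) = (2*M)*M = 2*M²)
k(o, D) = 12*D (k(o, D) = (D*(-3))*(-4) = -3*D*(-4) = 12*D)
(k(-70, W) - 2610)*(3602 + N(48)) = (12*50 - 2610)*(3602 + 2*48²) = (600 - 2610)*(3602 + 2*2304) = -2010*(3602 + 4608) = -2010*8210 = -16502100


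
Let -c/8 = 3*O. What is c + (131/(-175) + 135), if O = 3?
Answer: 10894/175 ≈ 62.251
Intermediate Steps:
c = -72 (c = -24*3 = -8*9 = -72)
c + (131/(-175) + 135) = -72 + (131/(-175) + 135) = -72 + (131*(-1/175) + 135) = -72 + (-131/175 + 135) = -72 + 23494/175 = 10894/175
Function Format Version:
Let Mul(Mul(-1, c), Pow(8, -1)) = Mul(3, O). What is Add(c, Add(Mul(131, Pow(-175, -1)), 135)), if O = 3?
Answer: Rational(10894, 175) ≈ 62.251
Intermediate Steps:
c = -72 (c = Mul(-8, Mul(3, 3)) = Mul(-8, 9) = -72)
Add(c, Add(Mul(131, Pow(-175, -1)), 135)) = Add(-72, Add(Mul(131, Pow(-175, -1)), 135)) = Add(-72, Add(Mul(131, Rational(-1, 175)), 135)) = Add(-72, Add(Rational(-131, 175), 135)) = Add(-72, Rational(23494, 175)) = Rational(10894, 175)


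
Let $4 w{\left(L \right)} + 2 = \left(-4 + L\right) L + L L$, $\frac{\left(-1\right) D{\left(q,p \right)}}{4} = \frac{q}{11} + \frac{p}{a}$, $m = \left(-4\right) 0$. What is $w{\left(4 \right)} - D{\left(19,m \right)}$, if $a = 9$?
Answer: $\frac{229}{22} \approx 10.409$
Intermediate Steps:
$m = 0$
$D{\left(q,p \right)} = - \frac{4 p}{9} - \frac{4 q}{11}$ ($D{\left(q,p \right)} = - 4 \left(\frac{q}{11} + \frac{p}{9}\right) = - 4 \left(\frac{p}{9} + \frac{q}{11}\right) = - \frac{4 p}{9} - \frac{4 q}{11}$)
$w{\left(L \right)} = - \frac{1}{2} + \frac{L^{2}}{4} + \frac{L \left(-4 + L\right)}{4}$ ($w{\left(L \right)} = - \frac{1}{2} + \frac{\left(-4 + L\right) L + L L}{4} = - \frac{1}{2} + \frac{L \left(-4 + L\right) + L^{2}}{4} = - \frac{1}{2} + \frac{L^{2} + L \left(-4 + L\right)}{4} = - \frac{1}{2} + \left(\frac{L^{2}}{4} + \frac{L \left(-4 + L\right)}{4}\right) = - \frac{1}{2} + \frac{L^{2}}{4} + \frac{L \left(-4 + L\right)}{4}$)
$w{\left(4 \right)} - D{\left(19,m \right)} = \left(- \frac{1}{2} + \frac{4^{2}}{2} - 4\right) - \left(\left(- \frac{4}{9}\right) 0 - \frac{76}{11}\right) = \left(- \frac{1}{2} + \frac{1}{2} \cdot 16 - 4\right) - \left(0 - \frac{76}{11}\right) = \left(- \frac{1}{2} + 8 - 4\right) - - \frac{76}{11} = \frac{7}{2} + \frac{76}{11} = \frac{229}{22}$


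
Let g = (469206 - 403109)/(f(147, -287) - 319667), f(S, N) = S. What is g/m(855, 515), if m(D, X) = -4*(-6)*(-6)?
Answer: 66097/46010880 ≈ 0.0014366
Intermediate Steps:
m(D, X) = -144 (m(D, X) = 24*(-6) = -144)
g = -66097/319520 (g = (469206 - 403109)/(147 - 319667) = 66097/(-319520) = 66097*(-1/319520) = -66097/319520 ≈ -0.20686)
g/m(855, 515) = -66097/319520/(-144) = -66097/319520*(-1/144) = 66097/46010880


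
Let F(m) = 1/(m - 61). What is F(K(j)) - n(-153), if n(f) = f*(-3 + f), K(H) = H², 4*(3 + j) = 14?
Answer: -5799928/243 ≈ -23868.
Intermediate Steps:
j = ½ (j = -3 + (¼)*14 = -3 + 7/2 = ½ ≈ 0.50000)
F(m) = 1/(-61 + m)
F(K(j)) - n(-153) = 1/(-61 + (½)²) - (-153)*(-3 - 153) = 1/(-61 + ¼) - (-153)*(-156) = 1/(-243/4) - 1*23868 = -4/243 - 23868 = -5799928/243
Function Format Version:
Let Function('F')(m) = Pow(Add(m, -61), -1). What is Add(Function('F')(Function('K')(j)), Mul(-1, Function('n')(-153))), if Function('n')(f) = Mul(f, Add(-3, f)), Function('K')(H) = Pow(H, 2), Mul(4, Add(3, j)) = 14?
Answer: Rational(-5799928, 243) ≈ -23868.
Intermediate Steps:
j = Rational(1, 2) (j = Add(-3, Mul(Rational(1, 4), 14)) = Add(-3, Rational(7, 2)) = Rational(1, 2) ≈ 0.50000)
Function('F')(m) = Pow(Add(-61, m), -1)
Add(Function('F')(Function('K')(j)), Mul(-1, Function('n')(-153))) = Add(Pow(Add(-61, Pow(Rational(1, 2), 2)), -1), Mul(-1, Mul(-153, Add(-3, -153)))) = Add(Pow(Add(-61, Rational(1, 4)), -1), Mul(-1, Mul(-153, -156))) = Add(Pow(Rational(-243, 4), -1), Mul(-1, 23868)) = Add(Rational(-4, 243), -23868) = Rational(-5799928, 243)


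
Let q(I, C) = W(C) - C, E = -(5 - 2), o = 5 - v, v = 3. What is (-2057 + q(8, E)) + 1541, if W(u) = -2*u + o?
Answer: -505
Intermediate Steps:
o = 2 (o = 5 - 1*3 = 5 - 3 = 2)
E = -3 (E = -1*3 = -3)
W(u) = 2 - 2*u (W(u) = -2*u + 2 = 2 - 2*u)
q(I, C) = 2 - 3*C (q(I, C) = (2 - 2*C) - C = 2 - 3*C)
(-2057 + q(8, E)) + 1541 = (-2057 + (2 - 3*(-3))) + 1541 = (-2057 + (2 + 9)) + 1541 = (-2057 + 11) + 1541 = -2046 + 1541 = -505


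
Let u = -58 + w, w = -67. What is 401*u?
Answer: -50125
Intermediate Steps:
u = -125 (u = -58 - 67 = -125)
401*u = 401*(-125) = -50125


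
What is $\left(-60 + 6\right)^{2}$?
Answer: $2916$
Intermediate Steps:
$\left(-60 + 6\right)^{2} = \left(-54\right)^{2} = 2916$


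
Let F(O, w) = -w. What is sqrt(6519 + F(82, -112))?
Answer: sqrt(6631) ≈ 81.431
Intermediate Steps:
sqrt(6519 + F(82, -112)) = sqrt(6519 - 1*(-112)) = sqrt(6519 + 112) = sqrt(6631)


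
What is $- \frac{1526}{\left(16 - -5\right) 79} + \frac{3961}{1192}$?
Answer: $\frac{678901}{282504} \approx 2.4032$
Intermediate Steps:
$- \frac{1526}{\left(16 - -5\right) 79} + \frac{3961}{1192} = - \frac{1526}{\left(16 + 5\right) 79} + 3961 \cdot \frac{1}{1192} = - \frac{1526}{21 \cdot 79} + \frac{3961}{1192} = - \frac{1526}{1659} + \frac{3961}{1192} = \left(-1526\right) \frac{1}{1659} + \frac{3961}{1192} = - \frac{218}{237} + \frac{3961}{1192} = \frac{678901}{282504}$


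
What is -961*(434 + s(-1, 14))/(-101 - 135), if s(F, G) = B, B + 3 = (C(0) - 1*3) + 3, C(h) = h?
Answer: 414191/236 ≈ 1755.0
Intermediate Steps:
B = -3 (B = -3 + ((0 - 1*3) + 3) = -3 + ((0 - 3) + 3) = -3 + (-3 + 3) = -3 + 0 = -3)
s(F, G) = -3
-961*(434 + s(-1, 14))/(-101 - 135) = -961*(434 - 3)/(-101 - 135) = -961/((-236/431)) = -961/((-236*1/431)) = -961/(-236/431) = -961*(-431/236) = 414191/236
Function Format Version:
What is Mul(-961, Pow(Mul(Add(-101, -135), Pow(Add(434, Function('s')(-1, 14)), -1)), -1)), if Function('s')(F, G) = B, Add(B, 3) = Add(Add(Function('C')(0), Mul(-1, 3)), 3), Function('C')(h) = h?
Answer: Rational(414191, 236) ≈ 1755.0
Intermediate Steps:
B = -3 (B = Add(-3, Add(Add(0, Mul(-1, 3)), 3)) = Add(-3, Add(Add(0, -3), 3)) = Add(-3, Add(-3, 3)) = Add(-3, 0) = -3)
Function('s')(F, G) = -3
Mul(-961, Pow(Mul(Add(-101, -135), Pow(Add(434, Function('s')(-1, 14)), -1)), -1)) = Mul(-961, Pow(Mul(Add(-101, -135), Pow(Add(434, -3), -1)), -1)) = Mul(-961, Pow(Mul(-236, Pow(431, -1)), -1)) = Mul(-961, Pow(Mul(-236, Rational(1, 431)), -1)) = Mul(-961, Pow(Rational(-236, 431), -1)) = Mul(-961, Rational(-431, 236)) = Rational(414191, 236)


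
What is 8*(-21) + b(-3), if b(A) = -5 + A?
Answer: -176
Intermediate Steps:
8*(-21) + b(-3) = 8*(-21) + (-5 - 3) = -168 - 8 = -176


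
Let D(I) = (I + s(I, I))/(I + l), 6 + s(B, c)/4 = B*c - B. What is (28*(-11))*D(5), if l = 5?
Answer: -9394/5 ≈ -1878.8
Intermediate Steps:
s(B, c) = -24 - 4*B + 4*B*c (s(B, c) = -24 + 4*(B*c - B) = -24 + 4*(-B + B*c) = -24 + (-4*B + 4*B*c) = -24 - 4*B + 4*B*c)
D(I) = (-24 - 3*I + 4*I**2)/(5 + I) (D(I) = (I + (-24 - 4*I + 4*I*I))/(I + 5) = (I + (-24 - 4*I + 4*I**2))/(5 + I) = (-24 - 3*I + 4*I**2)/(5 + I))
(28*(-11))*D(5) = (28*(-11))*((-24 - 3*5 + 4*5**2)/(5 + 5)) = -308*(-24 - 15 + 4*25)/10 = -154*(-24 - 15 + 100)/5 = -154*61/5 = -308*61/10 = -9394/5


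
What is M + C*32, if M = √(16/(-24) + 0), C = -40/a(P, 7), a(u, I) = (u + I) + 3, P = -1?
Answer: -1280/9 + I*√6/3 ≈ -142.22 + 0.8165*I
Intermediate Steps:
a(u, I) = 3 + I + u (a(u, I) = (I + u) + 3 = 3 + I + u)
C = -40/9 (C = -40/(3 + 7 - 1) = -40/9 ≈ -4.4444)
M = I*√6/3 (M = √(16*(-1/24) + 0) = √(-⅔ + 0) = √(-⅔) = I*√6/3 ≈ 0.8165*I)
M + C*32 = I*√6/3 - 40/9*32 = I*√6/3 - 1280/9 = -1280/9 + I*√6/3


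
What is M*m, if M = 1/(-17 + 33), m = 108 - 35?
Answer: 73/16 ≈ 4.5625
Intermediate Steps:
m = 73
M = 1/16 ≈ 0.062500
M*m = (1/16)*73 = 73/16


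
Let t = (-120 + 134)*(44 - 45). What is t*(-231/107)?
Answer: 3234/107 ≈ 30.224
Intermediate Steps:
t = -14 (t = 14*(-1) = -14)
t*(-231/107) = -(-3234)/107 = -14*(-231/107) = 3234/107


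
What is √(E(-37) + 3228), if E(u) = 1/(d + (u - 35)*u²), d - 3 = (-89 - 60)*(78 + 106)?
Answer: √51232273375327/125981 ≈ 56.815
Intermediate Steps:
d = -27413 (d = 3 + (-89 - 60)*(78 + 106) = 3 - 149*184 = 3 - 27416 = -27413)
E(u) = 1/(-27413 + u²*(-35 + u)) (E(u) = 1/(-27413 + (u - 35)*u²) = 1/(-27413 + (-35 + u)*u²) = 1/(-27413 + u²*(-35 + u)))
√(E(-37) + 3228) = √(1/(-27413 + (-37)³ - 35*(-37)²) + 3228) = √(1/(-27413 - 50653 - 35*1369) + 3228) = √(1/(-27413 - 50653 - 47915) + 3228) = √(1/(-125981) + 3228) = √(-1/125981 + 3228) = √(406666667/125981) = √51232273375327/125981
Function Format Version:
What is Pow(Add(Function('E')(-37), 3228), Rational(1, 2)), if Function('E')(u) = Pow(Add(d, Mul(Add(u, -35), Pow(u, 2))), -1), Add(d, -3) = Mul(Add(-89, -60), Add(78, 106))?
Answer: Mul(Rational(1, 125981), Pow(51232273375327, Rational(1, 2))) ≈ 56.815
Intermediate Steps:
d = -27413 (d = Add(3, Mul(Add(-89, -60), Add(78, 106))) = Add(3, Mul(-149, 184)) = Add(3, -27416) = -27413)
Function('E')(u) = Pow(Add(-27413, Mul(Pow(u, 2), Add(-35, u))), -1) (Function('E')(u) = Pow(Add(-27413, Mul(Add(u, -35), Pow(u, 2))), -1) = Pow(Add(-27413, Mul(Add(-35, u), Pow(u, 2))), -1) = Pow(Add(-27413, Mul(Pow(u, 2), Add(-35, u))), -1))
Pow(Add(Function('E')(-37), 3228), Rational(1, 2)) = Pow(Add(Pow(Add(-27413, Pow(-37, 3), Mul(-35, Pow(-37, 2))), -1), 3228), Rational(1, 2)) = Pow(Add(Pow(Add(-27413, -50653, Mul(-35, 1369)), -1), 3228), Rational(1, 2)) = Pow(Add(Pow(Add(-27413, -50653, -47915), -1), 3228), Rational(1, 2)) = Pow(Add(Pow(-125981, -1), 3228), Rational(1, 2)) = Pow(Add(Rational(-1, 125981), 3228), Rational(1, 2)) = Pow(Rational(406666667, 125981), Rational(1, 2)) = Mul(Rational(1, 125981), Pow(51232273375327, Rational(1, 2)))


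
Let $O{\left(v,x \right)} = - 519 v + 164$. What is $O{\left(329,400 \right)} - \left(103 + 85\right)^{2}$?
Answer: $-205931$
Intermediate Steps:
$O{\left(v,x \right)} = 164 - 519 v$
$O{\left(329,400 \right)} - \left(103 + 85\right)^{2} = \left(164 - 170751\right) - \left(103 + 85\right)^{2} = \left(164 - 170751\right) - 188^{2} = -170587 - 35344 = -205931$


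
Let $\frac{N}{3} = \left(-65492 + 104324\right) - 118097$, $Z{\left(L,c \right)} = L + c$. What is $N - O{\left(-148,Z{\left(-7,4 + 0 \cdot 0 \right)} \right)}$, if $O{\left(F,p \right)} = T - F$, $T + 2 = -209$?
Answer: $-237732$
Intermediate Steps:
$T = -211$ ($T = -2 - 209 = -211$)
$O{\left(F,p \right)} = -211 - F$
$N = -237795$ ($N = 3 \left(\left(-65492 + 104324\right) - 118097\right) = 3 \left(38832 - 118097\right) = 3 \left(-79265\right) = -237795$)
$N - O{\left(-148,Z{\left(-7,4 + 0 \cdot 0 \right)} \right)} = -237795 - \left(-211 - -148\right) = -237795 - \left(-211 + 148\right) = -237795 - -63 = -237795 + 63 = -237732$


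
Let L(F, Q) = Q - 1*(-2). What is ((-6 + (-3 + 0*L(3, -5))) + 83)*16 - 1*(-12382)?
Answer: 13566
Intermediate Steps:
L(F, Q) = 2 + Q (L(F, Q) = Q + 2 = 2 + Q)
((-6 + (-3 + 0*L(3, -5))) + 83)*16 - 1*(-12382) = ((-6 + (-3 + 0*(2 - 5))) + 83)*16 - 1*(-12382) = ((-6 + (-3 + 0*(-3))) + 83)*16 + 12382 = ((-6 + (-3 + 0)) + 83)*16 + 12382 = ((-6 - 3) + 83)*16 + 12382 = (-9 + 83)*16 + 12382 = 74*16 + 12382 = 1184 + 12382 = 13566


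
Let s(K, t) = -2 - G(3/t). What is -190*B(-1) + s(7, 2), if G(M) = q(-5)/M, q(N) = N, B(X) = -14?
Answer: 7984/3 ≈ 2661.3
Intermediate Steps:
G(M) = -5/M
s(K, t) = -2 + 5*t/3 (s(K, t) = -2 - (-5)/(3/t) = -2 - (-5)*t/3 = -2 + 5*t/3)
-190*B(-1) + s(7, 2) = -190*(-14) + (-2 + (5/3)*2) = 2660 + (-2 + 10/3) = 2660 + 4/3 = 7984/3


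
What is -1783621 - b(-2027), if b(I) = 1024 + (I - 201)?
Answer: -1782417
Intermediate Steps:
b(I) = 823 + I (b(I) = 1024 + (-201 + I) = 823 + I)
-1783621 - b(-2027) = -1783621 - (823 - 2027) = -1783621 - 1*(-1204) = -1783621 + 1204 = -1782417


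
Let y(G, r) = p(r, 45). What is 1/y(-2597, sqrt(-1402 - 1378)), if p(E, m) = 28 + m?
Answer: 1/73 ≈ 0.013699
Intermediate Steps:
y(G, r) = 73 (y(G, r) = 28 + 45 = 73)
1/y(-2597, sqrt(-1402 - 1378)) = 1/73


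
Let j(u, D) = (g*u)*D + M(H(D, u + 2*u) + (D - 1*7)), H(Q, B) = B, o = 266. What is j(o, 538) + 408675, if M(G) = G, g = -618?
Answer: -88030740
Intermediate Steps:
j(u, D) = -7 + D + 3*u - 618*D*u (j(u, D) = (-618*u)*D + ((u + 2*u) + (D - 1*7)) = -618*D*u + (3*u + (D - 7)) = -618*D*u + (3*u + (-7 + D)) = -618*D*u + (-7 + D + 3*u) = -7 + D + 3*u - 618*D*u)
j(o, 538) + 408675 = (-7 + 538 + 3*266 - 618*538*266) + 408675 = (-7 + 538 + 798 - 88440744) + 408675 = -88439415 + 408675 = -88030740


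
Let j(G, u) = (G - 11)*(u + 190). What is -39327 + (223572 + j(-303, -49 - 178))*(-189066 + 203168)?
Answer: 3316610053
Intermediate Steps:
j(G, u) = (-11 + G)*(190 + u)
-39327 + (223572 + j(-303, -49 - 178))*(-189066 + 203168) = -39327 + (223572 + (-2090 - 11*(-49 - 178) + 190*(-303) - 303*(-49 - 178)))*(-189066 + 203168) = -39327 + (223572 + (-2090 - 11*(-227) - 57570 - 303*(-227)))*14102 = -39327 + (223572 + (-2090 + 2497 - 57570 + 68781))*14102 = -39327 + (223572 + 11618)*14102 = -39327 + 235190*14102 = -39327 + 3316649380 = 3316610053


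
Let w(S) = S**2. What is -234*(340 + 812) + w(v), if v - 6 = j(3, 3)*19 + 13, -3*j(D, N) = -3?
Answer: -268124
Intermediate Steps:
j(D, N) = 1 (j(D, N) = -1/3*(-3) = 1)
v = 38 (v = 6 + (1*19 + 13) = 6 + (19 + 13) = 6 + 32 = 38)
-234*(340 + 812) + w(v) = -234*(340 + 812) + 38**2 = -234*1152 + 1444 = -269568 + 1444 = -268124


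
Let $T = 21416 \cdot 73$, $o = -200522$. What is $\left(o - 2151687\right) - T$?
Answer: $-3915577$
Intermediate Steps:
$T = 1563368$
$\left(o - 2151687\right) - T = \left(-200522 - 2151687\right) - 1563368 = -2352209 - 1563368 = -3915577$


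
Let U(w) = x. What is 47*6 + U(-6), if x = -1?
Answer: 281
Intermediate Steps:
U(w) = -1
47*6 + U(-6) = 47*6 - 1 = 282 - 1 = 281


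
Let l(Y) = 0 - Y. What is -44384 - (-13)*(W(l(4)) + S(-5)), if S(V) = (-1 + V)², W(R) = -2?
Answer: -43942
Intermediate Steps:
l(Y) = -Y
-44384 - (-13)*(W(l(4)) + S(-5)) = -44384 - (-13)*(-2 + (-1 - 5)²) = -44384 - (-13)*(-2 + (-6)²) = -44384 - (-13)*(-2 + 36) = -44384 - (-13)*34 = -44384 - 1*(-442) = -44384 + 442 = -43942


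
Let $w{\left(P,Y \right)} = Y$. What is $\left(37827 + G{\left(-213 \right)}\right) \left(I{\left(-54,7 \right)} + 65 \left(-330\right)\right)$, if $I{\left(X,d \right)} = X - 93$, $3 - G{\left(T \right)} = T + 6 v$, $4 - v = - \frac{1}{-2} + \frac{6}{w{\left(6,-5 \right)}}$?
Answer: $- \frac{4105028178}{5} \approx -8.2101 \cdot 10^{8}$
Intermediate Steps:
$v = \frac{47}{10}$ ($v = 4 - \left(- \frac{1}{-2} + \frac{6}{-5}\right) = 4 - \left(\left(-1\right) \left(- \frac{1}{2}\right) + 6 \left(- \frac{1}{5}\right)\right) = 4 - \left(\frac{1}{2} - \frac{6}{5}\right) = 4 - - \frac{7}{10} = 4 + \frac{7}{10} = \frac{47}{10} \approx 4.7$)
$G{\left(T \right)} = - \frac{126}{5} - T$ ($G{\left(T \right)} = 3 - \left(T + 6 \cdot \frac{47}{10}\right) = 3 - \left(T + \frac{141}{5}\right) = 3 - \left(\frac{141}{5} + T\right) = - \frac{126}{5} - T$)
$I{\left(X,d \right)} = -93 + X$
$\left(37827 + G{\left(-213 \right)}\right) \left(I{\left(-54,7 \right)} + 65 \left(-330\right)\right) = \left(37827 - - \frac{939}{5}\right) \left(\left(-93 - 54\right) + 65 \left(-330\right)\right) = \left(37827 + \left(- \frac{126}{5} + 213\right)\right) \left(-147 - 21450\right) = \left(37827 + \frac{939}{5}\right) \left(-21597\right) = \frac{190074}{5} \left(-21597\right) = - \frac{4105028178}{5}$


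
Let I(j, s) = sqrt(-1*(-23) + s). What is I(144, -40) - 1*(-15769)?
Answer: 15769 + I*sqrt(17) ≈ 15769.0 + 4.1231*I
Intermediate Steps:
I(j, s) = sqrt(23 + s)
I(144, -40) - 1*(-15769) = sqrt(23 - 40) - 1*(-15769) = sqrt(-17) + 15769 = I*sqrt(17) + 15769 = 15769 + I*sqrt(17)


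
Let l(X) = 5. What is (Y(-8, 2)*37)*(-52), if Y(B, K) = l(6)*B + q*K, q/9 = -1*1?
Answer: 111592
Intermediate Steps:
q = -9 (q = 9*(-1*1) = 9*(-1) = -9)
Y(B, K) = -9*K + 5*B (Y(B, K) = 5*B - 9*K = -9*K + 5*B)
(Y(-8, 2)*37)*(-52) = ((-9*2 + 5*(-8))*37)*(-52) = ((-18 - 40)*37)*(-52) = -58*37*(-52) = -2146*(-52) = 111592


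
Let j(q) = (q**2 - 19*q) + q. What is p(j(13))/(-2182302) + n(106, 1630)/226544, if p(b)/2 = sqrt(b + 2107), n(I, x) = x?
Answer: 815/113272 - sqrt(2042)/1091151 ≈ 0.0071537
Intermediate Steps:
j(q) = q**2 - 18*q
p(b) = 2*sqrt(2107 + b) (p(b) = 2*sqrt(b + 2107) = 2*sqrt(2107 + b))
p(j(13))/(-2182302) + n(106, 1630)/226544 = (2*sqrt(2107 + 13*(-18 + 13)))/(-2182302) + 1630/226544 = (2*sqrt(2107 + 13*(-5)))*(-1/2182302) + 1630*(1/226544) = (2*sqrt(2107 - 65))*(-1/2182302) + 815/113272 = (2*sqrt(2042))*(-1/2182302) + 815/113272 = -sqrt(2042)/1091151 + 815/113272 = 815/113272 - sqrt(2042)/1091151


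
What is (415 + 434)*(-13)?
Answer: -11037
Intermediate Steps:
(415 + 434)*(-13) = 849*(-13) = -11037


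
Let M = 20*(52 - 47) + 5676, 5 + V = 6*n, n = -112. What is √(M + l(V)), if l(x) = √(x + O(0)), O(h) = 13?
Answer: √(5776 + 2*I*√166) ≈ 76.0 + 0.1695*I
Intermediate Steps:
V = -677 (V = -5 + 6*(-112) = -5 - 672 = -677)
l(x) = √(13 + x) (l(x) = √(x + 13) = √(13 + x))
M = 5776 (M = 20*5 + 5676 = 100 + 5676 = 5776)
√(M + l(V)) = √(5776 + √(13 - 677)) = √(5776 + √(-664)) = √(5776 + 2*I*√166)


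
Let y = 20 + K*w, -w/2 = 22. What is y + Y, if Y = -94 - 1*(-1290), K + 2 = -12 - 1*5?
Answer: 2052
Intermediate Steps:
w = -44 (w = -2*22 = -44)
K = -19 (K = -2 + (-12 - 1*5) = -2 + (-12 - 5) = -2 - 17 = -19)
y = 856 (y = 20 - 19*(-44) = 20 + 836 = 856)
Y = 1196 (Y = -94 + 1290 = 1196)
y + Y = 856 + 1196 = 2052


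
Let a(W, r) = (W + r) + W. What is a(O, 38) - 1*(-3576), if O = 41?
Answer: 3696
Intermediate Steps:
a(W, r) = r + 2*W
a(O, 38) - 1*(-3576) = (38 + 2*41) - 1*(-3576) = (38 + 82) + 3576 = 120 + 3576 = 3696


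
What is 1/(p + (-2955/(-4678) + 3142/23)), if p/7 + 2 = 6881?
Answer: 107594/5195740123 ≈ 2.0708e-5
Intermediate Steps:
p = 48153 (p = -14 + 7*6881 = -14 + 48167 = 48153)
1/(p + (-2955/(-4678) + 3142/23)) = 1/(48153 + (-2955/(-4678) + 3142/23)) = 1/(48153 + (-2955*(-1/4678) + 3142*(1/23))) = 1/(48153 + (2955/4678 + 3142/23)) = 1/(48153 + 14766241/107594) = 1/(5195740123/107594) = 107594/5195740123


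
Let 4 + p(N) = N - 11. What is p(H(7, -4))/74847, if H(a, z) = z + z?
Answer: -23/74847 ≈ -0.00030729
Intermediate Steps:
H(a, z) = 2*z
p(N) = -15 + N (p(N) = -4 + (N - 11) = -4 + (-11 + N) = -15 + N)
p(H(7, -4))/74847 = (-15 + 2*(-4))/74847 = (-15 - 8)*(1/74847) = -23*1/74847 = -23/74847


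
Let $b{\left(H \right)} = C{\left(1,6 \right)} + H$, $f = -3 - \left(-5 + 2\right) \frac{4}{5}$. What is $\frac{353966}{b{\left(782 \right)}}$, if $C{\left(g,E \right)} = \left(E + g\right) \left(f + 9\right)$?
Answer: $\frac{884915}{2102} \approx 420.99$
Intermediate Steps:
$f = - \frac{3}{5}$ ($f = -3 - - 3 \cdot 4 \cdot \frac{1}{5} = -3 - \left(-3\right) \frac{4}{5} = -3 - - \frac{12}{5} = -3 + \frac{12}{5} = - \frac{3}{5} \approx -0.6$)
$C{\left(g,E \right)} = \frac{42 E}{5} + \frac{42 g}{5}$ ($C{\left(g,E \right)} = \left(E + g\right) \left(- \frac{3}{5} + 9\right) = \left(E + g\right) \frac{42}{5} = \frac{42 E}{5} + \frac{42 g}{5}$)
$b{\left(H \right)} = \frac{294}{5} + H$ ($b{\left(H \right)} = \left(\frac{42}{5} \cdot 6 + \frac{42}{5} \cdot 1\right) + H = \left(\frac{252}{5} + \frac{42}{5}\right) + H = \frac{294}{5} + H$)
$\frac{353966}{b{\left(782 \right)}} = \frac{353966}{\frac{294}{5} + 782} = \frac{353966}{\frac{4204}{5}} = 353966 \cdot \frac{5}{4204} = \frac{884915}{2102}$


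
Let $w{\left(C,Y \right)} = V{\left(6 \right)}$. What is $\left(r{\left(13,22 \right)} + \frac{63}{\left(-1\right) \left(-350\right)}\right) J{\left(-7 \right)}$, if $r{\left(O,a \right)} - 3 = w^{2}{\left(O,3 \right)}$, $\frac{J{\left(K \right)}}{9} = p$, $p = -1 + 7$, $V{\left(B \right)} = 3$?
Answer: $\frac{16443}{25} \approx 657.72$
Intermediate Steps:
$p = 6$
$J{\left(K \right)} = 54$ ($J{\left(K \right)} = 9 \cdot 6 = 54$)
$w{\left(C,Y \right)} = 3$
$r{\left(O,a \right)} = 12$ ($r{\left(O,a \right)} = 3 + 3^{2} = 3 + 9 = 12$)
$\left(r{\left(13,22 \right)} + \frac{63}{\left(-1\right) \left(-350\right)}\right) J{\left(-7 \right)} = \left(12 + \frac{63}{\left(-1\right) \left(-350\right)}\right) 54 = \left(12 + \frac{63}{350}\right) 54 = \left(12 + 63 \cdot \frac{1}{350}\right) 54 = \left(12 + \frac{9}{50}\right) 54 = \frac{609}{50} \cdot 54 = \frac{16443}{25}$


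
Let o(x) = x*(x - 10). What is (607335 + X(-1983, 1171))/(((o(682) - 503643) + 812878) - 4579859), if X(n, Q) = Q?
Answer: -304253/1906160 ≈ -0.15962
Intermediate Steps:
o(x) = x*(-10 + x)
(607335 + X(-1983, 1171))/(((o(682) - 503643) + 812878) - 4579859) = (607335 + 1171)/(((682*(-10 + 682) - 503643) + 812878) - 4579859) = 608506/(((682*672 - 503643) + 812878) - 4579859) = 608506/(((458304 - 503643) + 812878) - 4579859) = 608506/((-45339 + 812878) - 4579859) = 608506/(767539 - 4579859) = 608506/(-3812320) = 608506*(-1/3812320) = -304253/1906160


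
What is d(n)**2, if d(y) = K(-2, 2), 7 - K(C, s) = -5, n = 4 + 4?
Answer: 144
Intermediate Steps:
n = 8
K(C, s) = 12 (K(C, s) = 7 - 1*(-5) = 7 + 5 = 12)
d(y) = 12
d(n)**2 = 12**2 = 144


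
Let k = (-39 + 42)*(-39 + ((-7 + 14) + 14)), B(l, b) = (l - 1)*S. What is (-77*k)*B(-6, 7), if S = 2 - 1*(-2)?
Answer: -116424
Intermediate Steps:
S = 4 (S = 2 + 2 = 4)
B(l, b) = -4 + 4*l (B(l, b) = (l - 1)*4 = (-1 + l)*4 = -4 + 4*l)
k = -54 (k = 3*(-39 + (7 + 14)) = 3*(-39 + 21) = 3*(-18) = -54)
(-77*k)*B(-6, 7) = (-77*(-54))*(-4 + 4*(-6)) = 4158*(-4 - 24) = 4158*(-28) = -116424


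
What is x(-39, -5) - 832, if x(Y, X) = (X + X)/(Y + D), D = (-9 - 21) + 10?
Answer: -49078/59 ≈ -831.83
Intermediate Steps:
D = -20 (D = -30 + 10 = -20)
x(Y, X) = 2*X/(-20 + Y) (x(Y, X) = (X + X)/(Y - 20) = (2*X)/(-20 + Y) = 2*X/(-20 + Y))
x(-39, -5) - 832 = 2*(-5)/(-20 - 39) - 832 = 2*(-5)/(-59) - 832 = 2*(-5)*(-1/59) - 832 = 10/59 - 832 = -49078/59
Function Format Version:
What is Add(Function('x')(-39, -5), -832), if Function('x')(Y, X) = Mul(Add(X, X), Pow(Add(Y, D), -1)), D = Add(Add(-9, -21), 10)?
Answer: Rational(-49078, 59) ≈ -831.83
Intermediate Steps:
D = -20 (D = Add(-30, 10) = -20)
Function('x')(Y, X) = Mul(2, X, Pow(Add(-20, Y), -1)) (Function('x')(Y, X) = Mul(Add(X, X), Pow(Add(Y, -20), -1)) = Mul(Mul(2, X), Pow(Add(-20, Y), -1)) = Mul(2, X, Pow(Add(-20, Y), -1)))
Add(Function('x')(-39, -5), -832) = Add(Mul(2, -5, Pow(Add(-20, -39), -1)), -832) = Add(Mul(2, -5, Pow(-59, -1)), -832) = Add(Mul(2, -5, Rational(-1, 59)), -832) = Add(Rational(10, 59), -832) = Rational(-49078, 59)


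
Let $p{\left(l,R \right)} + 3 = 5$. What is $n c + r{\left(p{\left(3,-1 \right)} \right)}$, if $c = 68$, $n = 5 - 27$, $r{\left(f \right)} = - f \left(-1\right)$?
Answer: $-1494$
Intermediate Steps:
$p{\left(l,R \right)} = 2$ ($p{\left(l,R \right)} = -3 + 5 = 2$)
$r{\left(f \right)} = f$
$n = -22$ ($n = 5 - 27 = -22$)
$n c + r{\left(p{\left(3,-1 \right)} \right)} = \left(-22\right) 68 + 2 = -1496 + 2 = -1494$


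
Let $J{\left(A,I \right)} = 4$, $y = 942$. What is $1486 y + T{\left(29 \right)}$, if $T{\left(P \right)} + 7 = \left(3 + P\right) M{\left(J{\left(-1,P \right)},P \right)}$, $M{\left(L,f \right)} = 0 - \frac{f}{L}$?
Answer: $1399573$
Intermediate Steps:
$M{\left(L,f \right)} = - \frac{f}{L}$ ($M{\left(L,f \right)} = 0 - \frac{f}{L} = - \frac{f}{L}$)
$T{\left(P \right)} = -7 - \frac{P \left(3 + P\right)}{4}$ ($T{\left(P \right)} = -7 + \left(3 + P\right) \left(- \frac{P}{4}\right) = -7 - \frac{P \left(3 + P\right)}{4}$)
$1486 y + T{\left(29 \right)} = 1486 \cdot 942 - \left(\frac{115}{4} + \frac{841}{4}\right) = 1399812 - 239 = 1399573$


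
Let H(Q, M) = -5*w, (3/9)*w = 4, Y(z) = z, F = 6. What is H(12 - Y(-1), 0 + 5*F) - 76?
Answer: -136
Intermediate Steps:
w = 12 (w = 3*4 = 12)
H(Q, M) = -60 (H(Q, M) = -5*12 = -60)
H(12 - Y(-1), 0 + 5*F) - 76 = -60 - 76 = -136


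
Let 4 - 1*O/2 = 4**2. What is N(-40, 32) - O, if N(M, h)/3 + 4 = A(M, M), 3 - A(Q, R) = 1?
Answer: 18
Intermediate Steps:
A(Q, R) = 2 (A(Q, R) = 3 - 1*1 = 3 - 1 = 2)
N(M, h) = -6 (N(M, h) = -12 + 3*2 = -12 + 6 = -6)
O = -24 (O = 8 - 2*4**2 = 8 - 2*16 = 8 - 32 = -24)
N(-40, 32) - O = -6 - 1*(-24) = -6 + 24 = 18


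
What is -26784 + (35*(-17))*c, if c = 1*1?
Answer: -27379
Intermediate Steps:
c = 1
-26784 + (35*(-17))*c = -26784 + (35*(-17))*1 = -26784 - 595*1 = -26784 - 595 = -27379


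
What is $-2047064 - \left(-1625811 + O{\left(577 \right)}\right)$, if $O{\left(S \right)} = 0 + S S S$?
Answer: $-192521286$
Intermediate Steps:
$O{\left(S \right)} = S^{3}$ ($O{\left(S \right)} = 0 + S^{2} S = 0 + S^{3} = S^{3}$)
$-2047064 - \left(-1625811 + O{\left(577 \right)}\right) = -2047064 - \left(-1625811 + 577^{3}\right) = -2047064 - \left(-1625811 + 192100033\right) = -2047064 - 190474222 = -192521286$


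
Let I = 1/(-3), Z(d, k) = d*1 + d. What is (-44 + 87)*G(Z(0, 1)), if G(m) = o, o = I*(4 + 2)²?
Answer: -516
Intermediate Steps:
Z(d, k) = 2*d (Z(d, k) = d + d = 2*d)
I = -⅓ ≈ -0.33333
o = -12 (o = -(4 + 2)²/3 = -⅓*6² = -⅓*36 = -12)
G(m) = -12
(-44 + 87)*G(Z(0, 1)) = (-44 + 87)*(-12) = 43*(-12) = -516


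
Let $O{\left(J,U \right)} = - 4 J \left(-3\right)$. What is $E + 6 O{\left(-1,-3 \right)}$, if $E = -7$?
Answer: $-79$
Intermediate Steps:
$O{\left(J,U \right)} = 12 J$
$E + 6 O{\left(-1,-3 \right)} = -7 + 6 \cdot 12 \left(-1\right) = -7 + 6 \left(-12\right) = -7 - 72 = -79$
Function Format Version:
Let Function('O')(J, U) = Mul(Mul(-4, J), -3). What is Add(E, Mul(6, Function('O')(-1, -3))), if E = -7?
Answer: -79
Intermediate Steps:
Function('O')(J, U) = Mul(12, J)
Add(E, Mul(6, Function('O')(-1, -3))) = Add(-7, Mul(6, Mul(12, -1))) = Add(-7, Mul(6, -12)) = Add(-7, -72) = -79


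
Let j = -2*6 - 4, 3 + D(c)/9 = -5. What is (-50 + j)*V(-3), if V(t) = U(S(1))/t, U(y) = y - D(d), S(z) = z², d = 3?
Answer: 1606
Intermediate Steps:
D(c) = -72 (D(c) = -27 + 9*(-5) = -27 - 45 = -72)
j = -16 (j = -12 - 4 = -16)
U(y) = 72 + y (U(y) = y - 1*(-72) = y + 72 = 72 + y)
V(t) = 73/t (V(t) = (72 + 1²)/t = (72 + 1)/t = 73/t)
(-50 + j)*V(-3) = (-50 - 16)*(73/(-3)) = -4818*(-1)/3 = -66*(-73/3) = 1606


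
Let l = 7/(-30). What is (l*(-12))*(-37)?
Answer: -518/5 ≈ -103.60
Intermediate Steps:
l = -7/30 (l = 7*(-1/30) = -7/30 ≈ -0.23333)
(l*(-12))*(-37) = -7/30*(-12)*(-37) = (14/5)*(-37) = -518/5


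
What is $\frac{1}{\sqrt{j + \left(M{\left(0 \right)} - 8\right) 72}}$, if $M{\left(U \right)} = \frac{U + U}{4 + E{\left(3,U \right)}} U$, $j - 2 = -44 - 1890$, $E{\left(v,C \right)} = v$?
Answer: $- \frac{i \sqrt{627}}{1254} \approx - 0.019968 i$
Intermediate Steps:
$j = -1932$ ($j = 2 - 1934 = -1932$)
$M{\left(U \right)} = \frac{2 U^{2}}{7}$ ($M{\left(U \right)} = \frac{U + U}{4 + 3} U = \frac{2 U}{7} U = \frac{2 U^{2}}{7}$)
$\frac{1}{\sqrt{j + \left(M{\left(0 \right)} - 8\right) 72}} = \frac{1}{\sqrt{-1932 + \left(\frac{2 \cdot 0^{2}}{7} - 8\right) 72}} = \frac{1}{\sqrt{-1932 + \left(\frac{2}{7} \cdot 0 - 8\right) 72}} = \frac{1}{\sqrt{-1932 + \left(0 - 8\right) 72}} = \frac{1}{\sqrt{-1932 - 576}} = \frac{1}{\sqrt{-2508}} = \frac{1}{2 i \sqrt{627}} = - \frac{i \sqrt{627}}{1254}$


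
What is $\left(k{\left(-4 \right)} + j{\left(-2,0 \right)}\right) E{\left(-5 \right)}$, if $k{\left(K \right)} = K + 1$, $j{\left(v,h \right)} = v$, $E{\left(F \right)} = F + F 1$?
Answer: $50$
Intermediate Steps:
$E{\left(F \right)} = 2 F$ ($E{\left(F \right)} = F + F = 2 F$)
$k{\left(K \right)} = 1 + K$
$\left(k{\left(-4 \right)} + j{\left(-2,0 \right)}\right) E{\left(-5 \right)} = \left(\left(1 - 4\right) - 2\right) 2 \left(-5\right) = \left(-3 - 2\right) \left(-10\right) = \left(-5\right) \left(-10\right) = 50$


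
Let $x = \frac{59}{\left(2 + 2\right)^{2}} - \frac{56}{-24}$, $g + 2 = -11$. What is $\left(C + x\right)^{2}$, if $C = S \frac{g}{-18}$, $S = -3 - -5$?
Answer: $\frac{1155625}{20736} \approx 55.73$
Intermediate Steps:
$g = -13$ ($g = -2 - 11 = -13$)
$S = 2$ ($S = -3 + 5 = 2$)
$C = \frac{13}{9}$ ($C = 2 \left(- \frac{13}{-18}\right) = 2 \left(\left(-13\right) \left(- \frac{1}{18}\right)\right) = 2 \cdot \frac{13}{18} = \frac{13}{9} \approx 1.4444$)
$x = \frac{289}{48}$ ($x = \frac{59}{4^{2}} - - \frac{7}{3} = \frac{59}{16} + \frac{7}{3} = \frac{289}{48} \approx 6.0208$)
$\left(C + x\right)^{2} = \left(\frac{13}{9} + \frac{289}{48}\right)^{2} = \left(\frac{1075}{144}\right)^{2} = \frac{1155625}{20736}$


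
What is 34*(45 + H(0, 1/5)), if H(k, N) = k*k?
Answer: 1530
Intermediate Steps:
H(k, N) = k**2
34*(45 + H(0, 1/5)) = 34*(45 + 0**2) = 34*(45 + 0) = 34*45 = 1530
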